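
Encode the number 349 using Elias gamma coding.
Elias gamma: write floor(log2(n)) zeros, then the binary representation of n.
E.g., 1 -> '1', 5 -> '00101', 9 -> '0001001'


num_bits = floor(log2(349)) + 1 = 9
leading_zeros = num_bits - 1 = 8
binary(349) = 101011101

Elias gamma(349) = '00000000' + '101011101' = 00000000101011101 (17 bits)


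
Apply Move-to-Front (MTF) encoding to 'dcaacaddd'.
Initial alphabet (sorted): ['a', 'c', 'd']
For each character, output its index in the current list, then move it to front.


MTF encoding:
'd': index 2 in ['a', 'c', 'd'] -> ['d', 'a', 'c']
'c': index 2 in ['d', 'a', 'c'] -> ['c', 'd', 'a']
'a': index 2 in ['c', 'd', 'a'] -> ['a', 'c', 'd']
'a': index 0 in ['a', 'c', 'd'] -> ['a', 'c', 'd']
'c': index 1 in ['a', 'c', 'd'] -> ['c', 'a', 'd']
'a': index 1 in ['c', 'a', 'd'] -> ['a', 'c', 'd']
'd': index 2 in ['a', 'c', 'd'] -> ['d', 'a', 'c']
'd': index 0 in ['d', 'a', 'c'] -> ['d', 'a', 'c']
'd': index 0 in ['d', 'a', 'c'] -> ['d', 'a', 'c']


Output: [2, 2, 2, 0, 1, 1, 2, 0, 0]


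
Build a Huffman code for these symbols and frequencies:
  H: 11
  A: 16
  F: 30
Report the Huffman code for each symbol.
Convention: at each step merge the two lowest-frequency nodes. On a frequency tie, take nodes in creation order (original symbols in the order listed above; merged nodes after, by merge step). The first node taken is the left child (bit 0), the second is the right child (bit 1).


Huffman tree construction:
Step 1: Merge H(11) + A(16) = 27
Step 2: Merge (H+A)(27) + F(30) = 57
Read each symbol's code off the tree from the root (left child = 0, right child = 1).

Codes:
  H: 00 (length 2)
  A: 01 (length 2)
  F: 1 (length 1)
Average code length: 84/57 = 1.4737 bits/symbol


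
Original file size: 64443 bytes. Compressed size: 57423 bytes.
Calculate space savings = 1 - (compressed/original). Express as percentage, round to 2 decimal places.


ratio = compressed/original = 57423/64443 = 0.891067
savings = 1 - ratio = 1 - 0.891067 = 0.108933
as a percentage: 0.108933 * 100 = 10.89%

Space savings = 1 - 57423/64443 = 10.89%


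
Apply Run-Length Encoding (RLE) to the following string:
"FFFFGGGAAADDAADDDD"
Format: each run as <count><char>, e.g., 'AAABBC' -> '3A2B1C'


Scanning runs left to right:
  i=0: run of 'F' x 4 -> '4F'
  i=4: run of 'G' x 3 -> '3G'
  i=7: run of 'A' x 3 -> '3A'
  i=10: run of 'D' x 2 -> '2D'
  i=12: run of 'A' x 2 -> '2A'
  i=14: run of 'D' x 4 -> '4D'

RLE = 4F3G3A2D2A4D


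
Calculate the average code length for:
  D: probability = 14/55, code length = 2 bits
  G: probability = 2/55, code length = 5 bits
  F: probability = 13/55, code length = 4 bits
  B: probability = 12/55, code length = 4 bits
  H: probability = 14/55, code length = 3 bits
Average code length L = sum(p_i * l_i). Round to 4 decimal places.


Weighted contributions p_i * l_i:
  D: (14/55) * 2 = 28/55
  G: (2/55) * 5 = 10/55
  F: (13/55) * 4 = 52/55
  B: (12/55) * 4 = 48/55
  H: (14/55) * 3 = 42/55
Sum = (28 + 10 + 52 + 48 + 42)/55 = 180/55

L = 180/55 = 3.2727 bits/symbol


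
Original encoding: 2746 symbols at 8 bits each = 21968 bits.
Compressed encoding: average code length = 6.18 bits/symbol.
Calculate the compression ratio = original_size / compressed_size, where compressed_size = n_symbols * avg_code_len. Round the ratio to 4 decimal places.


original_size = n_symbols * orig_bits = 2746 * 8 = 21968 bits
compressed_size = n_symbols * avg_code_len = 2746 * 6.18 = 16970.28 bits
ratio = original_size / compressed_size = 21968 / 16970.28 = 1.2945

Compression ratio = 1.2945


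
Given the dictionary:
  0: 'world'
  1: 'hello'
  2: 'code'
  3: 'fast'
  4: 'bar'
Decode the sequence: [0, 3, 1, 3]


Look up each index in the dictionary:
  0 -> 'world'
  3 -> 'fast'
  1 -> 'hello'
  3 -> 'fast'

Decoded: "world fast hello fast"


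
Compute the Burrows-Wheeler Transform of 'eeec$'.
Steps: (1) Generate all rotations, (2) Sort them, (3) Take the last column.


Rotations (sorted):
  0: $eeec -> last char: c
  1: c$eee -> last char: e
  2: ec$ee -> last char: e
  3: eec$e -> last char: e
  4: eeec$ -> last char: $


BWT = ceee$


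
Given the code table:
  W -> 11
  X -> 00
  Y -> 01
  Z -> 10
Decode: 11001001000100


Decoding:
11 -> W
00 -> X
10 -> Z
01 -> Y
00 -> X
01 -> Y
00 -> X


Result: WXZYXYX


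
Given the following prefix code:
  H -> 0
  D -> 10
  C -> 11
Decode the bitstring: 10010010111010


Decoding step by step:
Bits 10 -> D
Bits 0 -> H
Bits 10 -> D
Bits 0 -> H
Bits 10 -> D
Bits 11 -> C
Bits 10 -> D
Bits 10 -> D


Decoded message: DHDHDCDD


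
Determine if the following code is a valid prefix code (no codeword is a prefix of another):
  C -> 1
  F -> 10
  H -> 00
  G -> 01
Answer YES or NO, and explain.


Checking each pair (does one codeword prefix another?):
  C='1' vs F='10': prefix -- VIOLATION

NO -- this is NOT a valid prefix code. C (1) is a prefix of F (10).


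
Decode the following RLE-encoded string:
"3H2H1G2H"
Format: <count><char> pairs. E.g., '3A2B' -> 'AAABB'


Expanding each <count><char> pair:
  3H -> 'HHH'
  2H -> 'HH'
  1G -> 'G'
  2H -> 'HH'

Decoded = HHHHHGHH


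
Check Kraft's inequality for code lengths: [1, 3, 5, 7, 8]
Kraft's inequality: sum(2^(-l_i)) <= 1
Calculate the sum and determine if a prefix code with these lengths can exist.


Sum = 2^(-1) + 2^(-3) + 2^(-5) + 2^(-7) + 2^(-8)
    = 0.5 + 0.125 + 0.03125 + 0.0078125 + 0.00390625
    = 171/256 = 0.66796875
Since 0.66796875 <= 1, Kraft's inequality IS satisfied.
A prefix code with these lengths CAN exist.

Kraft sum = 0.66796875. Satisfied.


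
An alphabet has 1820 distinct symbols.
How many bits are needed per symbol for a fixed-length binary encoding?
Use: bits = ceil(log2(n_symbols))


log2(1820) = 10.8297
Bracket: 2^10 = 1024 < 1820 <= 2^11 = 2048
So ceil(log2(1820)) = 11

bits = ceil(log2(1820)) = ceil(10.8297) = 11 bits


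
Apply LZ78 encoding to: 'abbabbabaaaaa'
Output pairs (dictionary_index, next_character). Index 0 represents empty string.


LZ78 encoding steps:
Dictionary: {0: ''}
Step 1: w='' (idx 0), next='a' -> output (0, 'a'), add 'a' as idx 1
Step 2: w='' (idx 0), next='b' -> output (0, 'b'), add 'b' as idx 2
Step 3: w='b' (idx 2), next='a' -> output (2, 'a'), add 'ba' as idx 3
Step 4: w='b' (idx 2), next='b' -> output (2, 'b'), add 'bb' as idx 4
Step 5: w='a' (idx 1), next='b' -> output (1, 'b'), add 'ab' as idx 5
Step 6: w='a' (idx 1), next='a' -> output (1, 'a'), add 'aa' as idx 6
Step 7: w='aa' (idx 6), next='a' -> output (6, 'a'), add 'aaa' as idx 7


Encoded: [(0, 'a'), (0, 'b'), (2, 'a'), (2, 'b'), (1, 'b'), (1, 'a'), (6, 'a')]


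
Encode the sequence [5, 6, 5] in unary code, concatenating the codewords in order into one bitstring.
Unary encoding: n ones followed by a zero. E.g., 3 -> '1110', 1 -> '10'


Encode each number as n ones followed by a terminating 0:
  5 -> 111110 (6 bits)
  6 -> 1111110 (7 bits)
  5 -> 111110 (6 bits)
Total length = 6 + 7 + 6 = 19 bits.

Unary([5, 6, 5]) = 1111101111110111110 (19 bits)


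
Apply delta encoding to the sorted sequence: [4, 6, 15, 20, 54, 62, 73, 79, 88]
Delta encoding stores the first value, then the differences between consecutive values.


First value: 4
Deltas:
  6 - 4 = 2
  15 - 6 = 9
  20 - 15 = 5
  54 - 20 = 34
  62 - 54 = 8
  73 - 62 = 11
  79 - 73 = 6
  88 - 79 = 9


Delta encoded: [4, 2, 9, 5, 34, 8, 11, 6, 9]


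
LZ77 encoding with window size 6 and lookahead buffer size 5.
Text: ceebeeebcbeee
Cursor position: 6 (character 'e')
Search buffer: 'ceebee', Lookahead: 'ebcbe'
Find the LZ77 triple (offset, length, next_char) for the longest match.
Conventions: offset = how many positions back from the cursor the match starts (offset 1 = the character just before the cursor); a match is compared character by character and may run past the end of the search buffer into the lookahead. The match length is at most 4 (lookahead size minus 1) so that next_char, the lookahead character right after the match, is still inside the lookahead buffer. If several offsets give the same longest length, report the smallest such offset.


Try each offset into the search buffer:
  offset=1 (pos 5, char 'e'): match length 1
  offset=2 (pos 4, char 'e'): match length 1
  offset=3 (pos 3, char 'b'): match length 0
  offset=4 (pos 2, char 'e'): match length 2
  offset=5 (pos 1, char 'e'): match length 1
  offset=6 (pos 0, char 'c'): match length 0
Longest match has length 2 at offset 4.
next_char = character at position 6 + 2 = 8 -> 'c'

Best match: offset=4, length=2 (matching 'eb' starting at position 2)
LZ77 triple: (4, 2, 'c')


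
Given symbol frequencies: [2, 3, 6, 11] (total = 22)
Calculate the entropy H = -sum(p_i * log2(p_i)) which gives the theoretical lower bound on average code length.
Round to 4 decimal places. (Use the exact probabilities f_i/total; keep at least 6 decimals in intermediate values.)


Per-symbol terms -p_i * log2(p_i) with p_i = f_i/22:
  p = 2/22 = 0.090909: log2(p) = -3.459432, -p*log2(p) = 0.314494
  p = 3/22 = 0.136364: log2(p) = -2.874469, -p*log2(p) = 0.391973
  p = 6/22 = 0.272727: log2(p) = -1.874469, -p*log2(p) = 0.511219
  p = 11/22 = 0.500000: log2(p) = -1.000000, -p*log2(p) = 0.500000
H = 0.314494 + 0.391973 + 0.511219 + 0.500000 = 1.717686

H = 1.7177 bits/symbol


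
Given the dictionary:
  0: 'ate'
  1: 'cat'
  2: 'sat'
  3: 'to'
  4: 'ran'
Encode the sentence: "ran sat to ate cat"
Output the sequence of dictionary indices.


Look up each word in the dictionary:
  'ran' -> 4
  'sat' -> 2
  'to' -> 3
  'ate' -> 0
  'cat' -> 1

Encoded: [4, 2, 3, 0, 1]


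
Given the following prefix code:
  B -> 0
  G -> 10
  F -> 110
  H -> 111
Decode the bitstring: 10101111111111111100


Decoding step by step:
Bits 10 -> G
Bits 10 -> G
Bits 111 -> H
Bits 111 -> H
Bits 111 -> H
Bits 111 -> H
Bits 110 -> F
Bits 0 -> B


Decoded message: GGHHHHFB


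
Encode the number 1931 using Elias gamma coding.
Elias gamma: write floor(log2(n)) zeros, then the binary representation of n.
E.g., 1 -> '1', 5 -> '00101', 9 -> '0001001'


num_bits = floor(log2(1931)) + 1 = 11
leading_zeros = num_bits - 1 = 10
binary(1931) = 11110001011

Elias gamma(1931) = '0000000000' + '11110001011' = 000000000011110001011 (21 bits)


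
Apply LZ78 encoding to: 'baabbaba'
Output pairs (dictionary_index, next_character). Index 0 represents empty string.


LZ78 encoding steps:
Dictionary: {0: ''}
Step 1: w='' (idx 0), next='b' -> output (0, 'b'), add 'b' as idx 1
Step 2: w='' (idx 0), next='a' -> output (0, 'a'), add 'a' as idx 2
Step 3: w='a' (idx 2), next='b' -> output (2, 'b'), add 'ab' as idx 3
Step 4: w='b' (idx 1), next='a' -> output (1, 'a'), add 'ba' as idx 4
Step 5: w='ba' (idx 4), end of input -> output (4, '')


Encoded: [(0, 'b'), (0, 'a'), (2, 'b'), (1, 'a'), (4, '')]


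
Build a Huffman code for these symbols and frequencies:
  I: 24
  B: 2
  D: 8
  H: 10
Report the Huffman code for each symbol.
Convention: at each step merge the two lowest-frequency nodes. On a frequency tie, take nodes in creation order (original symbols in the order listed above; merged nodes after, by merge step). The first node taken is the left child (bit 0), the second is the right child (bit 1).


Huffman tree construction:
Step 1: Merge B(2) + D(8) = 10
Step 2: Merge H(10) + (B+D)(10) = 20
Step 3: Merge (H+(B+D))(20) + I(24) = 44
Read each symbol's code off the tree from the root (left child = 0, right child = 1).

Codes:
  I: 1 (length 1)
  B: 010 (length 3)
  D: 011 (length 3)
  H: 00 (length 2)
Average code length: 74/44 = 1.6818 bits/symbol


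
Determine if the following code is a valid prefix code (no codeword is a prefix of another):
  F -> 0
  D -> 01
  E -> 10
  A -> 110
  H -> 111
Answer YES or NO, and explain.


Checking each pair (does one codeword prefix another?):
  F='0' vs D='01': prefix -- VIOLATION

NO -- this is NOT a valid prefix code. F (0) is a prefix of D (01).


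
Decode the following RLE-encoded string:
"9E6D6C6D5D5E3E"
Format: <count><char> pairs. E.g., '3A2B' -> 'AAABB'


Expanding each <count><char> pair:
  9E -> 'EEEEEEEEE'
  6D -> 'DDDDDD'
  6C -> 'CCCCCC'
  6D -> 'DDDDDD'
  5D -> 'DDDDD'
  5E -> 'EEEEE'
  3E -> 'EEE'

Decoded = EEEEEEEEEDDDDDDCCCCCCDDDDDDDDDDDEEEEEEEE


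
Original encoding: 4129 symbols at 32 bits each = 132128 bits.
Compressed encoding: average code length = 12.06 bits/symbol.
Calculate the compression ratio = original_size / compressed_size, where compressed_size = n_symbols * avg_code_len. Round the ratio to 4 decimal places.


original_size = n_symbols * orig_bits = 4129 * 32 = 132128 bits
compressed_size = n_symbols * avg_code_len = 4129 * 12.06 = 49795.74 bits
ratio = original_size / compressed_size = 132128 / 49795.74 = 2.6534

Compression ratio = 2.6534


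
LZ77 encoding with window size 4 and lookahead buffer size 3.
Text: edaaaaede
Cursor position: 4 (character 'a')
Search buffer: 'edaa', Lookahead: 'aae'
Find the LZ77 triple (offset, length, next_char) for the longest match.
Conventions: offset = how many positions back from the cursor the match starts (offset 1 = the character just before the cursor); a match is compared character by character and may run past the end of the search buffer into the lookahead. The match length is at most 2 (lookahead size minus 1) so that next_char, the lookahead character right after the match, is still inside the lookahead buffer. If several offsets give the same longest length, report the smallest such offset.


Try each offset into the search buffer:
  offset=1 (pos 3, char 'a'): match length 2
  offset=2 (pos 2, char 'a'): match length 2
  offset=3 (pos 1, char 'd'): match length 0
  offset=4 (pos 0, char 'e'): match length 0
Longest match has length 2, found at offsets 1, 2; take the smallest, offset 1.
next_char = character at position 4 + 2 = 6 -> 'e'

Best match: offset=1, length=2 (matching 'aa' starting at position 3)
LZ77 triple: (1, 2, 'e')


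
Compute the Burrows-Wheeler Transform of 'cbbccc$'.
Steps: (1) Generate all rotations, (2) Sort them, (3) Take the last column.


Rotations (sorted):
  0: $cbbccc -> last char: c
  1: bbccc$c -> last char: c
  2: bccc$cb -> last char: b
  3: c$cbbcc -> last char: c
  4: cbbccc$ -> last char: $
  5: cc$cbbc -> last char: c
  6: ccc$cbb -> last char: b


BWT = ccbc$cb


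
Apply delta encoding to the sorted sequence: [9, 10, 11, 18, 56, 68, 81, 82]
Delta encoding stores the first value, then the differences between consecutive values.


First value: 9
Deltas:
  10 - 9 = 1
  11 - 10 = 1
  18 - 11 = 7
  56 - 18 = 38
  68 - 56 = 12
  81 - 68 = 13
  82 - 81 = 1


Delta encoded: [9, 1, 1, 7, 38, 12, 13, 1]


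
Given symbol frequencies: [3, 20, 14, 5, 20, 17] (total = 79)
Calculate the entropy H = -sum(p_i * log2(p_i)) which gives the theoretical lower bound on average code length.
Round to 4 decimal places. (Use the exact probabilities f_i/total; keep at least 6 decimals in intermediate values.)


Per-symbol terms -p_i * log2(p_i) with p_i = f_i/79:
  p = 3/79 = 0.037975: log2(p) = -4.718818, -p*log2(p) = 0.179196
  p = 20/79 = 0.253165: log2(p) = -1.981853, -p*log2(p) = 0.501735
  p = 14/79 = 0.177215: log2(p) = -2.496426, -p*log2(p) = 0.442405
  p = 5/79 = 0.063291: log2(p) = -3.981853, -p*log2(p) = 0.252016
  p = 20/79 = 0.253165: log2(p) = -1.981853, -p*log2(p) = 0.501735
  p = 17/79 = 0.215190: log2(p) = -2.216318, -p*log2(p) = 0.476929
H = 0.179196 + 0.501735 + 0.442405 + 0.252016 + 0.501735 + 0.476929 = 2.354016

H = 2.354 bits/symbol


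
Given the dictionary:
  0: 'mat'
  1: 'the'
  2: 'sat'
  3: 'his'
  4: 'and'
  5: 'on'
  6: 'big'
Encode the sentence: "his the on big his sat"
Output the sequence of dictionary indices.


Look up each word in the dictionary:
  'his' -> 3
  'the' -> 1
  'on' -> 5
  'big' -> 6
  'his' -> 3
  'sat' -> 2

Encoded: [3, 1, 5, 6, 3, 2]


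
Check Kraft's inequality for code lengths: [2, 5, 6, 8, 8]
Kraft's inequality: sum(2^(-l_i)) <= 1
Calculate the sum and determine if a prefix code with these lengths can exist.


Sum = 2^(-2) + 2^(-5) + 2^(-6) + 2^(-8) + 2^(-8)
    = 0.25 + 0.03125 + 0.015625 + 0.00390625 + 0.00390625
    = 78/256 = 0.3046875
Since 0.3046875 <= 1, Kraft's inequality IS satisfied.
A prefix code with these lengths CAN exist.

Kraft sum = 0.3046875. Satisfied.


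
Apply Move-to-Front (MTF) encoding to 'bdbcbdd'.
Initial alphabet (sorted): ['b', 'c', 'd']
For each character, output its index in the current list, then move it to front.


MTF encoding:
'b': index 0 in ['b', 'c', 'd'] -> ['b', 'c', 'd']
'd': index 2 in ['b', 'c', 'd'] -> ['d', 'b', 'c']
'b': index 1 in ['d', 'b', 'c'] -> ['b', 'd', 'c']
'c': index 2 in ['b', 'd', 'c'] -> ['c', 'b', 'd']
'b': index 1 in ['c', 'b', 'd'] -> ['b', 'c', 'd']
'd': index 2 in ['b', 'c', 'd'] -> ['d', 'b', 'c']
'd': index 0 in ['d', 'b', 'c'] -> ['d', 'b', 'c']


Output: [0, 2, 1, 2, 1, 2, 0]


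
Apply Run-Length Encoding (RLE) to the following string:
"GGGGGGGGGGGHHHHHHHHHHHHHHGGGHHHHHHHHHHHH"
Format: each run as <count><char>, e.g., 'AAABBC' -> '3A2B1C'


Scanning runs left to right:
  i=0: run of 'G' x 11 -> '11G'
  i=11: run of 'H' x 14 -> '14H'
  i=25: run of 'G' x 3 -> '3G'
  i=28: run of 'H' x 12 -> '12H'

RLE = 11G14H3G12H


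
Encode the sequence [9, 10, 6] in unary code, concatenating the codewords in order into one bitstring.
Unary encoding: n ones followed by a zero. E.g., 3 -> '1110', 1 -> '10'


Encode each number as n ones followed by a terminating 0:
  9 -> 1111111110 (10 bits)
  10 -> 11111111110 (11 bits)
  6 -> 1111110 (7 bits)
Total length = 10 + 11 + 7 = 28 bits.

Unary([9, 10, 6]) = 1111111110111111111101111110 (28 bits)


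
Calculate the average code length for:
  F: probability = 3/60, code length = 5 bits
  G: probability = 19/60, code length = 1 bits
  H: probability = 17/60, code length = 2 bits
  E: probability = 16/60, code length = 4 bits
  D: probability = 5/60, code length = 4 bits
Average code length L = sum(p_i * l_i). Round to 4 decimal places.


Weighted contributions p_i * l_i:
  F: (3/60) * 5 = 15/60
  G: (19/60) * 1 = 19/60
  H: (17/60) * 2 = 34/60
  E: (16/60) * 4 = 64/60
  D: (5/60) * 4 = 20/60
Sum = (15 + 19 + 34 + 64 + 20)/60 = 152/60

L = 152/60 = 2.5333 bits/symbol


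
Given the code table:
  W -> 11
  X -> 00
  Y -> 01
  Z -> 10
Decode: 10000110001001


Decoding:
10 -> Z
00 -> X
01 -> Y
10 -> Z
00 -> X
10 -> Z
01 -> Y


Result: ZXYZXZY


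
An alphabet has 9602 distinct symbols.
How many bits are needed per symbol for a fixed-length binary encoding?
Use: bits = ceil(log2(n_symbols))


log2(9602) = 13.2291
Bracket: 2^13 = 8192 < 9602 <= 2^14 = 16384
So ceil(log2(9602)) = 14

bits = ceil(log2(9602)) = ceil(13.2291) = 14 bits


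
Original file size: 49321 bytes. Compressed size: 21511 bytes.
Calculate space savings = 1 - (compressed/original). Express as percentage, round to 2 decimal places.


ratio = compressed/original = 21511/49321 = 0.436143
savings = 1 - ratio = 1 - 0.436143 = 0.563857
as a percentage: 0.563857 * 100 = 56.39%

Space savings = 1 - 21511/49321 = 56.39%


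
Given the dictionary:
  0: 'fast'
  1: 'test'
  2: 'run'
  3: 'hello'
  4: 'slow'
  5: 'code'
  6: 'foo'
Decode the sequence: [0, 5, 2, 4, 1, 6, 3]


Look up each index in the dictionary:
  0 -> 'fast'
  5 -> 'code'
  2 -> 'run'
  4 -> 'slow'
  1 -> 'test'
  6 -> 'foo'
  3 -> 'hello'

Decoded: "fast code run slow test foo hello"


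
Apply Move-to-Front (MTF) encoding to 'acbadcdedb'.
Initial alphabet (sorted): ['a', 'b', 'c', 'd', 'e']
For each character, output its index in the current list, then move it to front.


MTF encoding:
'a': index 0 in ['a', 'b', 'c', 'd', 'e'] -> ['a', 'b', 'c', 'd', 'e']
'c': index 2 in ['a', 'b', 'c', 'd', 'e'] -> ['c', 'a', 'b', 'd', 'e']
'b': index 2 in ['c', 'a', 'b', 'd', 'e'] -> ['b', 'c', 'a', 'd', 'e']
'a': index 2 in ['b', 'c', 'a', 'd', 'e'] -> ['a', 'b', 'c', 'd', 'e']
'd': index 3 in ['a', 'b', 'c', 'd', 'e'] -> ['d', 'a', 'b', 'c', 'e']
'c': index 3 in ['d', 'a', 'b', 'c', 'e'] -> ['c', 'd', 'a', 'b', 'e']
'd': index 1 in ['c', 'd', 'a', 'b', 'e'] -> ['d', 'c', 'a', 'b', 'e']
'e': index 4 in ['d', 'c', 'a', 'b', 'e'] -> ['e', 'd', 'c', 'a', 'b']
'd': index 1 in ['e', 'd', 'c', 'a', 'b'] -> ['d', 'e', 'c', 'a', 'b']
'b': index 4 in ['d', 'e', 'c', 'a', 'b'] -> ['b', 'd', 'e', 'c', 'a']


Output: [0, 2, 2, 2, 3, 3, 1, 4, 1, 4]


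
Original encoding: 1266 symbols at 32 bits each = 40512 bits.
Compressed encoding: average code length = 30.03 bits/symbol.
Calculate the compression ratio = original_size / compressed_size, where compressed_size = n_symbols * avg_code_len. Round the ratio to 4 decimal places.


original_size = n_symbols * orig_bits = 1266 * 32 = 40512 bits
compressed_size = n_symbols * avg_code_len = 1266 * 30.03 = 38017.98 bits
ratio = original_size / compressed_size = 40512 / 38017.98 = 1.0656

Compression ratio = 1.0656


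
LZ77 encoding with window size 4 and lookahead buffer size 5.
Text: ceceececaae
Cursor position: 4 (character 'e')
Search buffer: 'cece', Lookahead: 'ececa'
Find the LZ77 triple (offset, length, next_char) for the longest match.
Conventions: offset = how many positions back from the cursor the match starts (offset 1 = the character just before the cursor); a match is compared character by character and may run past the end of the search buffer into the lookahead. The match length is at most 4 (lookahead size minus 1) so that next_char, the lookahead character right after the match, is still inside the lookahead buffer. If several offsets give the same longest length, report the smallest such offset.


Try each offset into the search buffer:
  offset=1 (pos 3, char 'e'): match length 1
  offset=2 (pos 2, char 'c'): match length 0
  offset=3 (pos 1, char 'e'): match length 3
  offset=4 (pos 0, char 'c'): match length 0
Longest match has length 3 at offset 3.
next_char = character at position 4 + 3 = 7 -> 'c'

Best match: offset=3, length=3 (matching 'ece' starting at position 1)
LZ77 triple: (3, 3, 'c')


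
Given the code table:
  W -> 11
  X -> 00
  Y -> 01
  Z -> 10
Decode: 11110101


Decoding:
11 -> W
11 -> W
01 -> Y
01 -> Y


Result: WWYY


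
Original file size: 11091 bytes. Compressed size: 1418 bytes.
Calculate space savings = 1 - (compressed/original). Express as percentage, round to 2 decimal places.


ratio = compressed/original = 1418/11091 = 0.127851
savings = 1 - ratio = 1 - 0.127851 = 0.872149
as a percentage: 0.872149 * 100 = 87.21%

Space savings = 1 - 1418/11091 = 87.21%


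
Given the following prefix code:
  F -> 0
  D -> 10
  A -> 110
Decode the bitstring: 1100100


Decoding step by step:
Bits 110 -> A
Bits 0 -> F
Bits 10 -> D
Bits 0 -> F


Decoded message: AFDF


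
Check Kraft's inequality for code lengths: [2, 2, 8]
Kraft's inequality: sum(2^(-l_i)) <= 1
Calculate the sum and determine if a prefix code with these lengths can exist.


Sum = 2^(-2) + 2^(-2) + 2^(-8)
    = 0.25 + 0.25 + 0.00390625
    = 129/256 = 0.50390625
Since 0.50390625 <= 1, Kraft's inequality IS satisfied.
A prefix code with these lengths CAN exist.

Kraft sum = 0.50390625. Satisfied.


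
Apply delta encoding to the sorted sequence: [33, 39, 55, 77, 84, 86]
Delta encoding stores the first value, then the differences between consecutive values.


First value: 33
Deltas:
  39 - 33 = 6
  55 - 39 = 16
  77 - 55 = 22
  84 - 77 = 7
  86 - 84 = 2


Delta encoded: [33, 6, 16, 22, 7, 2]


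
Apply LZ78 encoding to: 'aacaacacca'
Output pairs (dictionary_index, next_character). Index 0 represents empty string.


LZ78 encoding steps:
Dictionary: {0: ''}
Step 1: w='' (idx 0), next='a' -> output (0, 'a'), add 'a' as idx 1
Step 2: w='a' (idx 1), next='c' -> output (1, 'c'), add 'ac' as idx 2
Step 3: w='a' (idx 1), next='a' -> output (1, 'a'), add 'aa' as idx 3
Step 4: w='' (idx 0), next='c' -> output (0, 'c'), add 'c' as idx 4
Step 5: w='ac' (idx 2), next='c' -> output (2, 'c'), add 'acc' as idx 5
Step 6: w='a' (idx 1), end of input -> output (1, '')


Encoded: [(0, 'a'), (1, 'c'), (1, 'a'), (0, 'c'), (2, 'c'), (1, '')]


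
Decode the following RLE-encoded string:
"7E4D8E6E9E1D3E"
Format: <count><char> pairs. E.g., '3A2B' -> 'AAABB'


Expanding each <count><char> pair:
  7E -> 'EEEEEEE'
  4D -> 'DDDD'
  8E -> 'EEEEEEEE'
  6E -> 'EEEEEE'
  9E -> 'EEEEEEEEE'
  1D -> 'D'
  3E -> 'EEE'

Decoded = EEEEEEEDDDDEEEEEEEEEEEEEEEEEEEEEEEDEEE


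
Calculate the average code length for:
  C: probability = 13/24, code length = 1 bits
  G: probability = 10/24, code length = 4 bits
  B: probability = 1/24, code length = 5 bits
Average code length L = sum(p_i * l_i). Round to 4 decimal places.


Weighted contributions p_i * l_i:
  C: (13/24) * 1 = 13/24
  G: (10/24) * 4 = 40/24
  B: (1/24) * 5 = 5/24
Sum = (13 + 40 + 5)/24 = 58/24

L = 58/24 = 2.4167 bits/symbol


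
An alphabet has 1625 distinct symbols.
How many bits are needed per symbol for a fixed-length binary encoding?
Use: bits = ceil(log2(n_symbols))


log2(1625) = 10.6662
Bracket: 2^10 = 1024 < 1625 <= 2^11 = 2048
So ceil(log2(1625)) = 11

bits = ceil(log2(1625)) = ceil(10.6662) = 11 bits


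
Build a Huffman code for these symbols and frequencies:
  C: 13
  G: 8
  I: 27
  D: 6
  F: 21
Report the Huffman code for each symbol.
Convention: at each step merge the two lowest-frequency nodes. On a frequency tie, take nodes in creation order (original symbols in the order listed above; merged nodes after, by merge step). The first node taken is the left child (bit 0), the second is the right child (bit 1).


Huffman tree construction:
Step 1: Merge D(6) + G(8) = 14
Step 2: Merge C(13) + (D+G)(14) = 27
Step 3: Merge F(21) + I(27) = 48
Step 4: Merge (C+(D+G))(27) + (F+I)(48) = 75
Read each symbol's code off the tree from the root (left child = 0, right child = 1).

Codes:
  C: 00 (length 2)
  G: 011 (length 3)
  I: 11 (length 2)
  D: 010 (length 3)
  F: 10 (length 2)
Average code length: 164/75 = 2.1867 bits/symbol


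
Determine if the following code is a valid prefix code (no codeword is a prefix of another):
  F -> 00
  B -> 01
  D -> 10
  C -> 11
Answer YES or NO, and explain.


Checking each pair (does one codeword prefix another?):
  F='00' vs B='01': no prefix
  F='00' vs D='10': no prefix
  F='00' vs C='11': no prefix
  B='01' vs F='00': no prefix
  B='01' vs D='10': no prefix
  B='01' vs C='11': no prefix
  D='10' vs F='00': no prefix
  D='10' vs B='01': no prefix
  D='10' vs C='11': no prefix
  C='11' vs F='00': no prefix
  C='11' vs B='01': no prefix
  C='11' vs D='10': no prefix
No violation found over all pairs.

YES -- this is a valid prefix code. No codeword is a prefix of any other codeword.


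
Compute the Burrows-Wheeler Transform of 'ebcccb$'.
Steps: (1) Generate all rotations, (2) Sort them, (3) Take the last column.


Rotations (sorted):
  0: $ebcccb -> last char: b
  1: b$ebccc -> last char: c
  2: bcccb$e -> last char: e
  3: cb$ebcc -> last char: c
  4: ccb$ebc -> last char: c
  5: cccb$eb -> last char: b
  6: ebcccb$ -> last char: $


BWT = bceccb$


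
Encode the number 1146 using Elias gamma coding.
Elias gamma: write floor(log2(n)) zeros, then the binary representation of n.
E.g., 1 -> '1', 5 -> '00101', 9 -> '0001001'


num_bits = floor(log2(1146)) + 1 = 11
leading_zeros = num_bits - 1 = 10
binary(1146) = 10001111010

Elias gamma(1146) = '0000000000' + '10001111010' = 000000000010001111010 (21 bits)


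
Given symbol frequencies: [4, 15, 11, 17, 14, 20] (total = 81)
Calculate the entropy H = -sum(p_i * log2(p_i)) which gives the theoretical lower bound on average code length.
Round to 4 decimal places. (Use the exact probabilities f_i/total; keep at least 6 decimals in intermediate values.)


Per-symbol terms -p_i * log2(p_i) with p_i = f_i/81:
  p = 4/81 = 0.049383: log2(p) = -4.339850, -p*log2(p) = 0.214314
  p = 15/81 = 0.185185: log2(p) = -2.432959, -p*log2(p) = 0.450548
  p = 11/81 = 0.135802: log2(p) = -2.880418, -p*log2(p) = 0.391168
  p = 17/81 = 0.209877: log2(p) = -2.252387, -p*log2(p) = 0.472723
  p = 14/81 = 0.172840: log2(p) = -2.532495, -p*log2(p) = 0.437715
  p = 20/81 = 0.246914: log2(p) = -2.017922, -p*log2(p) = 0.498252
H = 0.214314 + 0.450548 + 0.391168 + 0.472723 + 0.437715 + 0.498252 = 2.464720

H = 2.4647 bits/symbol


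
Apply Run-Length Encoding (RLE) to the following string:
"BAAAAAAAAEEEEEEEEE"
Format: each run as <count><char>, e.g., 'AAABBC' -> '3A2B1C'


Scanning runs left to right:
  i=0: run of 'B' x 1 -> '1B'
  i=1: run of 'A' x 8 -> '8A'
  i=9: run of 'E' x 9 -> '9E'

RLE = 1B8A9E


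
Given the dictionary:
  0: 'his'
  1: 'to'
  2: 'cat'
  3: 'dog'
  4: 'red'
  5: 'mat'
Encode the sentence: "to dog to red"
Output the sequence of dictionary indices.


Look up each word in the dictionary:
  'to' -> 1
  'dog' -> 3
  'to' -> 1
  'red' -> 4

Encoded: [1, 3, 1, 4]


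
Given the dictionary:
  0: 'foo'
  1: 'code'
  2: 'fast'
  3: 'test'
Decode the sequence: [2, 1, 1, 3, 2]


Look up each index in the dictionary:
  2 -> 'fast'
  1 -> 'code'
  1 -> 'code'
  3 -> 'test'
  2 -> 'fast'

Decoded: "fast code code test fast"


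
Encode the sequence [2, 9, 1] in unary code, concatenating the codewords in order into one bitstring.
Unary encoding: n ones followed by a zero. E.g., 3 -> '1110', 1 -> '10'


Encode each number as n ones followed by a terminating 0:
  2 -> 110 (3 bits)
  9 -> 1111111110 (10 bits)
  1 -> 10 (2 bits)
Total length = 3 + 10 + 2 = 15 bits.

Unary([2, 9, 1]) = 110111111111010 (15 bits)


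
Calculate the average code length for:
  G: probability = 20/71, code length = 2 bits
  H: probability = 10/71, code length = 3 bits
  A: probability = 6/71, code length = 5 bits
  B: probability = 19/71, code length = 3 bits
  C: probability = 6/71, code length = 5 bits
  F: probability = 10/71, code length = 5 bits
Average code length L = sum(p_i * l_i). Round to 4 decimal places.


Weighted contributions p_i * l_i:
  G: (20/71) * 2 = 40/71
  H: (10/71) * 3 = 30/71
  A: (6/71) * 5 = 30/71
  B: (19/71) * 3 = 57/71
  C: (6/71) * 5 = 30/71
  F: (10/71) * 5 = 50/71
Sum = (40 + 30 + 30 + 57 + 30 + 50)/71 = 237/71

L = 237/71 = 3.3380 bits/symbol


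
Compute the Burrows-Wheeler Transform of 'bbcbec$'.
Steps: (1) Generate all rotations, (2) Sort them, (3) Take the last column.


Rotations (sorted):
  0: $bbcbec -> last char: c
  1: bbcbec$ -> last char: $
  2: bcbec$b -> last char: b
  3: bec$bbc -> last char: c
  4: c$bbcbe -> last char: e
  5: cbec$bb -> last char: b
  6: ec$bbcb -> last char: b


BWT = c$bcebb


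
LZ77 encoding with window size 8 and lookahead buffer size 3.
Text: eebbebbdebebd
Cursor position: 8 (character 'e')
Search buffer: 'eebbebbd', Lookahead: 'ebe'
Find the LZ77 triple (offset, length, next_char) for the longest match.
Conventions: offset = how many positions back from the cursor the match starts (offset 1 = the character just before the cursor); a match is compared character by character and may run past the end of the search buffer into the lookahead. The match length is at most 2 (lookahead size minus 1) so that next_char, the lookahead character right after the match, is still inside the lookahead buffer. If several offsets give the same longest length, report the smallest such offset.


Try each offset into the search buffer:
  offset=1 (pos 7, char 'd'): match length 0
  offset=2 (pos 6, char 'b'): match length 0
  offset=3 (pos 5, char 'b'): match length 0
  offset=4 (pos 4, char 'e'): match length 2
  offset=5 (pos 3, char 'b'): match length 0
  offset=6 (pos 2, char 'b'): match length 0
  offset=7 (pos 1, char 'e'): match length 2
  offset=8 (pos 0, char 'e'): match length 1
Longest match has length 2, found at offsets 4, 7; take the smallest, offset 4.
next_char = character at position 8 + 2 = 10 -> 'e'

Best match: offset=4, length=2 (matching 'eb' starting at position 4)
LZ77 triple: (4, 2, 'e')


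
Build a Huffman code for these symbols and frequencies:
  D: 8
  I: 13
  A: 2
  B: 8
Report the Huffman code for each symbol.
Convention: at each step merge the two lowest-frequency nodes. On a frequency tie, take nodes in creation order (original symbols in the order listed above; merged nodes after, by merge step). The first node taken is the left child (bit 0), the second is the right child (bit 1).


Huffman tree construction:
Step 1: Merge A(2) + D(8) = 10
Step 2: Merge B(8) + (A+D)(10) = 18
Step 3: Merge I(13) + (B+(A+D))(18) = 31
Read each symbol's code off the tree from the root (left child = 0, right child = 1).

Codes:
  D: 111 (length 3)
  I: 0 (length 1)
  A: 110 (length 3)
  B: 10 (length 2)
Average code length: 59/31 = 1.9032 bits/symbol


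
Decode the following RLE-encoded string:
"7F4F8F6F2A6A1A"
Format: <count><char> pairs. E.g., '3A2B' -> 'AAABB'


Expanding each <count><char> pair:
  7F -> 'FFFFFFF'
  4F -> 'FFFF'
  8F -> 'FFFFFFFF'
  6F -> 'FFFFFF'
  2A -> 'AA'
  6A -> 'AAAAAA'
  1A -> 'A'

Decoded = FFFFFFFFFFFFFFFFFFFFFFFFFAAAAAAAAA


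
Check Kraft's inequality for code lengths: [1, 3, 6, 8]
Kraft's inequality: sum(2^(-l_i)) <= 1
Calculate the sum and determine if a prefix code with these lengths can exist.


Sum = 2^(-1) + 2^(-3) + 2^(-6) + 2^(-8)
    = 0.5 + 0.125 + 0.015625 + 0.00390625
    = 165/256 = 0.64453125
Since 0.64453125 <= 1, Kraft's inequality IS satisfied.
A prefix code with these lengths CAN exist.

Kraft sum = 0.64453125. Satisfied.


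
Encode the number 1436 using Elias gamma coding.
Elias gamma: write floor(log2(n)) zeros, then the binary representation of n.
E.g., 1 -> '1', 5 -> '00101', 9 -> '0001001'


num_bits = floor(log2(1436)) + 1 = 11
leading_zeros = num_bits - 1 = 10
binary(1436) = 10110011100

Elias gamma(1436) = '0000000000' + '10110011100' = 000000000010110011100 (21 bits)


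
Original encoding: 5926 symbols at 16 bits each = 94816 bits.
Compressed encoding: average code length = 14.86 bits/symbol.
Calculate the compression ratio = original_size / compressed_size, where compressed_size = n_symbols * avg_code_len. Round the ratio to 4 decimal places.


original_size = n_symbols * orig_bits = 5926 * 16 = 94816 bits
compressed_size = n_symbols * avg_code_len = 5926 * 14.86 = 88060.36 bits
ratio = original_size / compressed_size = 94816 / 88060.36 = 1.0767

Compression ratio = 1.0767


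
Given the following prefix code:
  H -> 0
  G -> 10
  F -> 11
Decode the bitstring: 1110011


Decoding step by step:
Bits 11 -> F
Bits 10 -> G
Bits 0 -> H
Bits 11 -> F


Decoded message: FGHF


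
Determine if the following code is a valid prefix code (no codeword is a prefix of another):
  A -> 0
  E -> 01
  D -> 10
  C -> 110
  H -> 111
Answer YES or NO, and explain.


Checking each pair (does one codeword prefix another?):
  A='0' vs E='01': prefix -- VIOLATION

NO -- this is NOT a valid prefix code. A (0) is a prefix of E (01).


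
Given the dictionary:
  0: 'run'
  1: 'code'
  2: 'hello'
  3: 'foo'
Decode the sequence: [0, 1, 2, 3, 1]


Look up each index in the dictionary:
  0 -> 'run'
  1 -> 'code'
  2 -> 'hello'
  3 -> 'foo'
  1 -> 'code'

Decoded: "run code hello foo code"


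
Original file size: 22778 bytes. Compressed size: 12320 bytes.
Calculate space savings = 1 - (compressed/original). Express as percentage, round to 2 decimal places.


ratio = compressed/original = 12320/22778 = 0.540873
savings = 1 - ratio = 1 - 0.540873 = 0.459127
as a percentage: 0.459127 * 100 = 45.91%

Space savings = 1 - 12320/22778 = 45.91%


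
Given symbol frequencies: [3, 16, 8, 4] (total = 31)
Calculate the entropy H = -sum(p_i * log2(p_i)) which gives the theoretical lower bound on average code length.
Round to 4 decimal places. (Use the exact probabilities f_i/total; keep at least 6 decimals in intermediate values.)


Per-symbol terms -p_i * log2(p_i) with p_i = f_i/31:
  p = 3/31 = 0.096774: log2(p) = -3.369234, -p*log2(p) = 0.326055
  p = 16/31 = 0.516129: log2(p) = -0.954196, -p*log2(p) = 0.492488
  p = 8/31 = 0.258065: log2(p) = -1.954196, -p*log2(p) = 0.504309
  p = 4/31 = 0.129032: log2(p) = -2.954196, -p*log2(p) = 0.381187
H = 0.326055 + 0.492488 + 0.504309 + 0.381187 = 1.704039

H = 1.704 bits/symbol


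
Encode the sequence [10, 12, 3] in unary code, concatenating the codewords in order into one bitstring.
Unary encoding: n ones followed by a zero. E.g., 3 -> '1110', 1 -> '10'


Encode each number as n ones followed by a terminating 0:
  10 -> 11111111110 (11 bits)
  12 -> 1111111111110 (13 bits)
  3 -> 1110 (4 bits)
Total length = 11 + 13 + 4 = 28 bits.

Unary([10, 12, 3]) = 1111111111011111111111101110 (28 bits)


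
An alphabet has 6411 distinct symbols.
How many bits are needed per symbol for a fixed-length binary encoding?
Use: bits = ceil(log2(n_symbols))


log2(6411) = 12.6463
Bracket: 2^12 = 4096 < 6411 <= 2^13 = 8192
So ceil(log2(6411)) = 13

bits = ceil(log2(6411)) = ceil(12.6463) = 13 bits


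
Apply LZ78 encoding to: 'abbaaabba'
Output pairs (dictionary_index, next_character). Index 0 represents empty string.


LZ78 encoding steps:
Dictionary: {0: ''}
Step 1: w='' (idx 0), next='a' -> output (0, 'a'), add 'a' as idx 1
Step 2: w='' (idx 0), next='b' -> output (0, 'b'), add 'b' as idx 2
Step 3: w='b' (idx 2), next='a' -> output (2, 'a'), add 'ba' as idx 3
Step 4: w='a' (idx 1), next='a' -> output (1, 'a'), add 'aa' as idx 4
Step 5: w='b' (idx 2), next='b' -> output (2, 'b'), add 'bb' as idx 5
Step 6: w='a' (idx 1), end of input -> output (1, '')


Encoded: [(0, 'a'), (0, 'b'), (2, 'a'), (1, 'a'), (2, 'b'), (1, '')]


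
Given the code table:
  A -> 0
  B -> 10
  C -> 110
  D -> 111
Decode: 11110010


Decoding:
111 -> D
10 -> B
0 -> A
10 -> B


Result: DBAB


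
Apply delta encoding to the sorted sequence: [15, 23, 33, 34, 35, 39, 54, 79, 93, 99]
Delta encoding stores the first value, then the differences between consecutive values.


First value: 15
Deltas:
  23 - 15 = 8
  33 - 23 = 10
  34 - 33 = 1
  35 - 34 = 1
  39 - 35 = 4
  54 - 39 = 15
  79 - 54 = 25
  93 - 79 = 14
  99 - 93 = 6


Delta encoded: [15, 8, 10, 1, 1, 4, 15, 25, 14, 6]


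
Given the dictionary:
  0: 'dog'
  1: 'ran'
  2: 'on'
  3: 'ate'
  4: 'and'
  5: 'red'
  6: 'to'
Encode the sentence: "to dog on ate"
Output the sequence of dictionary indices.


Look up each word in the dictionary:
  'to' -> 6
  'dog' -> 0
  'on' -> 2
  'ate' -> 3

Encoded: [6, 0, 2, 3]


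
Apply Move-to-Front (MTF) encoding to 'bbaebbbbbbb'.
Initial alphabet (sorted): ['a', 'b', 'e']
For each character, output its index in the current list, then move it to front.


MTF encoding:
'b': index 1 in ['a', 'b', 'e'] -> ['b', 'a', 'e']
'b': index 0 in ['b', 'a', 'e'] -> ['b', 'a', 'e']
'a': index 1 in ['b', 'a', 'e'] -> ['a', 'b', 'e']
'e': index 2 in ['a', 'b', 'e'] -> ['e', 'a', 'b']
'b': index 2 in ['e', 'a', 'b'] -> ['b', 'e', 'a']
'b': index 0 in ['b', 'e', 'a'] -> ['b', 'e', 'a']
'b': index 0 in ['b', 'e', 'a'] -> ['b', 'e', 'a']
'b': index 0 in ['b', 'e', 'a'] -> ['b', 'e', 'a']
'b': index 0 in ['b', 'e', 'a'] -> ['b', 'e', 'a']
'b': index 0 in ['b', 'e', 'a'] -> ['b', 'e', 'a']
'b': index 0 in ['b', 'e', 'a'] -> ['b', 'e', 'a']


Output: [1, 0, 1, 2, 2, 0, 0, 0, 0, 0, 0]


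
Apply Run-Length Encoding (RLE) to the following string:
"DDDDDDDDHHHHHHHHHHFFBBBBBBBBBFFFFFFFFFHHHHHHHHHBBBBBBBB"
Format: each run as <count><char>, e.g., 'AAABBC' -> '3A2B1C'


Scanning runs left to right:
  i=0: run of 'D' x 8 -> '8D'
  i=8: run of 'H' x 10 -> '10H'
  i=18: run of 'F' x 2 -> '2F'
  i=20: run of 'B' x 9 -> '9B'
  i=29: run of 'F' x 9 -> '9F'
  i=38: run of 'H' x 9 -> '9H'
  i=47: run of 'B' x 8 -> '8B'

RLE = 8D10H2F9B9F9H8B


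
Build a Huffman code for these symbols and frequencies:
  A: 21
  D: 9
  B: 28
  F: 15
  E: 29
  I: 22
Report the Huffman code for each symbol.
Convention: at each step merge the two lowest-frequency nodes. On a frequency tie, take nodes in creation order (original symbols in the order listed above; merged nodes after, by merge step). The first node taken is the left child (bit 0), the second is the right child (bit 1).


Huffman tree construction:
Step 1: Merge D(9) + F(15) = 24
Step 2: Merge A(21) + I(22) = 43
Step 3: Merge (D+F)(24) + B(28) = 52
Step 4: Merge E(29) + (A+I)(43) = 72
Step 5: Merge ((D+F)+B)(52) + (E+(A+I))(72) = 124
Read each symbol's code off the tree from the root (left child = 0, right child = 1).

Codes:
  A: 110 (length 3)
  D: 000 (length 3)
  B: 01 (length 2)
  F: 001 (length 3)
  E: 10 (length 2)
  I: 111 (length 3)
Average code length: 315/124 = 2.5403 bits/symbol
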